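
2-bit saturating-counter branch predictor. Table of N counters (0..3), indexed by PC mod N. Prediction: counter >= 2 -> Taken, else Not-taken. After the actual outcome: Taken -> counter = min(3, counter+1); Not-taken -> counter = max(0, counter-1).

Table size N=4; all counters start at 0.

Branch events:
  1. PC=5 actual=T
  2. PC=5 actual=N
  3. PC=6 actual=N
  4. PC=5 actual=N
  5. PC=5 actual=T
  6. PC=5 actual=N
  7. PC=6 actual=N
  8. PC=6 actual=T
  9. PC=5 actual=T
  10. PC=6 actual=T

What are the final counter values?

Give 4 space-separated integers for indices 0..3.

Ev 1: PC=5 idx=1 pred=N actual=T -> ctr[1]=1
Ev 2: PC=5 idx=1 pred=N actual=N -> ctr[1]=0
Ev 3: PC=6 idx=2 pred=N actual=N -> ctr[2]=0
Ev 4: PC=5 idx=1 pred=N actual=N -> ctr[1]=0
Ev 5: PC=5 idx=1 pred=N actual=T -> ctr[1]=1
Ev 6: PC=5 idx=1 pred=N actual=N -> ctr[1]=0
Ev 7: PC=6 idx=2 pred=N actual=N -> ctr[2]=0
Ev 8: PC=6 idx=2 pred=N actual=T -> ctr[2]=1
Ev 9: PC=5 idx=1 pred=N actual=T -> ctr[1]=1
Ev 10: PC=6 idx=2 pred=N actual=T -> ctr[2]=2

Answer: 0 1 2 0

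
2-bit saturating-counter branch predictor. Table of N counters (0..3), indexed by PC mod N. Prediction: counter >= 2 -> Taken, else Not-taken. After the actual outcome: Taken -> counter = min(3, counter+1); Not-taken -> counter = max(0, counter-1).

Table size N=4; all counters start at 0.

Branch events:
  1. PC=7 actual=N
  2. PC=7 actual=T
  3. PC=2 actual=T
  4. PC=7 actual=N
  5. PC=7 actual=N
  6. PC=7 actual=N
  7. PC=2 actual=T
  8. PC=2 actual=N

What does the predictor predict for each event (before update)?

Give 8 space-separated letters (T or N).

Ev 1: PC=7 idx=3 pred=N actual=N -> ctr[3]=0
Ev 2: PC=7 idx=3 pred=N actual=T -> ctr[3]=1
Ev 3: PC=2 idx=2 pred=N actual=T -> ctr[2]=1
Ev 4: PC=7 idx=3 pred=N actual=N -> ctr[3]=0
Ev 5: PC=7 idx=3 pred=N actual=N -> ctr[3]=0
Ev 6: PC=7 idx=3 pred=N actual=N -> ctr[3]=0
Ev 7: PC=2 idx=2 pred=N actual=T -> ctr[2]=2
Ev 8: PC=2 idx=2 pred=T actual=N -> ctr[2]=1

Answer: N N N N N N N T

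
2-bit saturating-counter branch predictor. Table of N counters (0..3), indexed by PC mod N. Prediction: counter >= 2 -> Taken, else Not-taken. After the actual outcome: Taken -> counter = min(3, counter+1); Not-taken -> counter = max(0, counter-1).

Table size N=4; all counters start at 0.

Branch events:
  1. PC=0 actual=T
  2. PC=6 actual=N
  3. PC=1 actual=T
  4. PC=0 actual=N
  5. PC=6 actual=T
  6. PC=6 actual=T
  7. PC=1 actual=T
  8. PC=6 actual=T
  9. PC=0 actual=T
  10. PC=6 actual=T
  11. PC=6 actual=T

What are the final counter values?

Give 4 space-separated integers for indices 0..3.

Ev 1: PC=0 idx=0 pred=N actual=T -> ctr[0]=1
Ev 2: PC=6 idx=2 pred=N actual=N -> ctr[2]=0
Ev 3: PC=1 idx=1 pred=N actual=T -> ctr[1]=1
Ev 4: PC=0 idx=0 pred=N actual=N -> ctr[0]=0
Ev 5: PC=6 idx=2 pred=N actual=T -> ctr[2]=1
Ev 6: PC=6 idx=2 pred=N actual=T -> ctr[2]=2
Ev 7: PC=1 idx=1 pred=N actual=T -> ctr[1]=2
Ev 8: PC=6 idx=2 pred=T actual=T -> ctr[2]=3
Ev 9: PC=0 idx=0 pred=N actual=T -> ctr[0]=1
Ev 10: PC=6 idx=2 pred=T actual=T -> ctr[2]=3
Ev 11: PC=6 idx=2 pred=T actual=T -> ctr[2]=3

Answer: 1 2 3 0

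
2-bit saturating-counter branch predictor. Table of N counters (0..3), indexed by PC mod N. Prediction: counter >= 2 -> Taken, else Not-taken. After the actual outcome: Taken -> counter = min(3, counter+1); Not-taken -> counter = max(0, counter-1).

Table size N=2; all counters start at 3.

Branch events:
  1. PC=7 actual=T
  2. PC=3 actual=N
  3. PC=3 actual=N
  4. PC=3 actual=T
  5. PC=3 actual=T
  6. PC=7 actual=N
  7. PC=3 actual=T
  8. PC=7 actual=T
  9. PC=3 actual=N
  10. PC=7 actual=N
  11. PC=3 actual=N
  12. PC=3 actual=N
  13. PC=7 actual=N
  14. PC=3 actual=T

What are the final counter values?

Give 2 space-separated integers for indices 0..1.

Answer: 3 1

Derivation:
Ev 1: PC=7 idx=1 pred=T actual=T -> ctr[1]=3
Ev 2: PC=3 idx=1 pred=T actual=N -> ctr[1]=2
Ev 3: PC=3 idx=1 pred=T actual=N -> ctr[1]=1
Ev 4: PC=3 idx=1 pred=N actual=T -> ctr[1]=2
Ev 5: PC=3 idx=1 pred=T actual=T -> ctr[1]=3
Ev 6: PC=7 idx=1 pred=T actual=N -> ctr[1]=2
Ev 7: PC=3 idx=1 pred=T actual=T -> ctr[1]=3
Ev 8: PC=7 idx=1 pred=T actual=T -> ctr[1]=3
Ev 9: PC=3 idx=1 pred=T actual=N -> ctr[1]=2
Ev 10: PC=7 idx=1 pred=T actual=N -> ctr[1]=1
Ev 11: PC=3 idx=1 pred=N actual=N -> ctr[1]=0
Ev 12: PC=3 idx=1 pred=N actual=N -> ctr[1]=0
Ev 13: PC=7 idx=1 pred=N actual=N -> ctr[1]=0
Ev 14: PC=3 idx=1 pred=N actual=T -> ctr[1]=1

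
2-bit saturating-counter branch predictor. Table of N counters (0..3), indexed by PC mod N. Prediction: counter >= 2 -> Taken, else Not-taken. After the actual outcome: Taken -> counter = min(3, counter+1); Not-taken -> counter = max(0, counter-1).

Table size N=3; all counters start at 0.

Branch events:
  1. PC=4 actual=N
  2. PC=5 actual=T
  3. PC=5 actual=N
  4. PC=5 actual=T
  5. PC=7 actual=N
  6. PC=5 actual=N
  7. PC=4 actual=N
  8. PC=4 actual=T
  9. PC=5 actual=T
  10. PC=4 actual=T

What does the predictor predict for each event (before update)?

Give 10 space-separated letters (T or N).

Ev 1: PC=4 idx=1 pred=N actual=N -> ctr[1]=0
Ev 2: PC=5 idx=2 pred=N actual=T -> ctr[2]=1
Ev 3: PC=5 idx=2 pred=N actual=N -> ctr[2]=0
Ev 4: PC=5 idx=2 pred=N actual=T -> ctr[2]=1
Ev 5: PC=7 idx=1 pred=N actual=N -> ctr[1]=0
Ev 6: PC=5 idx=2 pred=N actual=N -> ctr[2]=0
Ev 7: PC=4 idx=1 pred=N actual=N -> ctr[1]=0
Ev 8: PC=4 idx=1 pred=N actual=T -> ctr[1]=1
Ev 9: PC=5 idx=2 pred=N actual=T -> ctr[2]=1
Ev 10: PC=4 idx=1 pred=N actual=T -> ctr[1]=2

Answer: N N N N N N N N N N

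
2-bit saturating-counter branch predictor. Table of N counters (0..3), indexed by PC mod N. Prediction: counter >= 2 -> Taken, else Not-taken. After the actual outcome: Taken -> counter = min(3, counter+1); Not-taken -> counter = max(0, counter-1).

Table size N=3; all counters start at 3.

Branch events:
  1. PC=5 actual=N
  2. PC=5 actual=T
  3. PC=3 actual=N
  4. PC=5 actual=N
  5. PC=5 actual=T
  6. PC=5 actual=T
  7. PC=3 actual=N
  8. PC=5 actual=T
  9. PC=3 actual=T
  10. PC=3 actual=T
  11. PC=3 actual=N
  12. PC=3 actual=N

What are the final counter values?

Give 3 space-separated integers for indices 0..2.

Ev 1: PC=5 idx=2 pred=T actual=N -> ctr[2]=2
Ev 2: PC=5 idx=2 pred=T actual=T -> ctr[2]=3
Ev 3: PC=3 idx=0 pred=T actual=N -> ctr[0]=2
Ev 4: PC=5 idx=2 pred=T actual=N -> ctr[2]=2
Ev 5: PC=5 idx=2 pred=T actual=T -> ctr[2]=3
Ev 6: PC=5 idx=2 pred=T actual=T -> ctr[2]=3
Ev 7: PC=3 idx=0 pred=T actual=N -> ctr[0]=1
Ev 8: PC=5 idx=2 pred=T actual=T -> ctr[2]=3
Ev 9: PC=3 idx=0 pred=N actual=T -> ctr[0]=2
Ev 10: PC=3 idx=0 pred=T actual=T -> ctr[0]=3
Ev 11: PC=3 idx=0 pred=T actual=N -> ctr[0]=2
Ev 12: PC=3 idx=0 pred=T actual=N -> ctr[0]=1

Answer: 1 3 3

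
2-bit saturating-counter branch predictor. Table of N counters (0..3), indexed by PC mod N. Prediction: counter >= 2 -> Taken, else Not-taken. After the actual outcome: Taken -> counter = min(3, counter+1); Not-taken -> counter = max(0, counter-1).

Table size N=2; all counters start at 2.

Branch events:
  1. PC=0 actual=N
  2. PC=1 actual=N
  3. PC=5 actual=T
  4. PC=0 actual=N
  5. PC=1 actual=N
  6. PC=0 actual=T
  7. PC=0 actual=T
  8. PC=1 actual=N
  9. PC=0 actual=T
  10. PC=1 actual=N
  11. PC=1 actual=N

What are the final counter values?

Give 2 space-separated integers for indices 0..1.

Ev 1: PC=0 idx=0 pred=T actual=N -> ctr[0]=1
Ev 2: PC=1 idx=1 pred=T actual=N -> ctr[1]=1
Ev 3: PC=5 idx=1 pred=N actual=T -> ctr[1]=2
Ev 4: PC=0 idx=0 pred=N actual=N -> ctr[0]=0
Ev 5: PC=1 idx=1 pred=T actual=N -> ctr[1]=1
Ev 6: PC=0 idx=0 pred=N actual=T -> ctr[0]=1
Ev 7: PC=0 idx=0 pred=N actual=T -> ctr[0]=2
Ev 8: PC=1 idx=1 pred=N actual=N -> ctr[1]=0
Ev 9: PC=0 idx=0 pred=T actual=T -> ctr[0]=3
Ev 10: PC=1 idx=1 pred=N actual=N -> ctr[1]=0
Ev 11: PC=1 idx=1 pred=N actual=N -> ctr[1]=0

Answer: 3 0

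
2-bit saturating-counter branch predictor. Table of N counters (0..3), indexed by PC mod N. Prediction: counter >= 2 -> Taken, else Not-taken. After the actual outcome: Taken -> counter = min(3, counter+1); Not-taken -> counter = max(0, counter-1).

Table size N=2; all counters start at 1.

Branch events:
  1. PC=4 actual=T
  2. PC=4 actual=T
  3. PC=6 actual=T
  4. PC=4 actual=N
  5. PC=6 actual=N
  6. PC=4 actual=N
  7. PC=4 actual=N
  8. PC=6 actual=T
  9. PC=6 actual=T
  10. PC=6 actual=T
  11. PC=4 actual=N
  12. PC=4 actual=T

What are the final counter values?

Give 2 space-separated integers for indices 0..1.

Ev 1: PC=4 idx=0 pred=N actual=T -> ctr[0]=2
Ev 2: PC=4 idx=0 pred=T actual=T -> ctr[0]=3
Ev 3: PC=6 idx=0 pred=T actual=T -> ctr[0]=3
Ev 4: PC=4 idx=0 pred=T actual=N -> ctr[0]=2
Ev 5: PC=6 idx=0 pred=T actual=N -> ctr[0]=1
Ev 6: PC=4 idx=0 pred=N actual=N -> ctr[0]=0
Ev 7: PC=4 idx=0 pred=N actual=N -> ctr[0]=0
Ev 8: PC=6 idx=0 pred=N actual=T -> ctr[0]=1
Ev 9: PC=6 idx=0 pred=N actual=T -> ctr[0]=2
Ev 10: PC=6 idx=0 pred=T actual=T -> ctr[0]=3
Ev 11: PC=4 idx=0 pred=T actual=N -> ctr[0]=2
Ev 12: PC=4 idx=0 pred=T actual=T -> ctr[0]=3

Answer: 3 1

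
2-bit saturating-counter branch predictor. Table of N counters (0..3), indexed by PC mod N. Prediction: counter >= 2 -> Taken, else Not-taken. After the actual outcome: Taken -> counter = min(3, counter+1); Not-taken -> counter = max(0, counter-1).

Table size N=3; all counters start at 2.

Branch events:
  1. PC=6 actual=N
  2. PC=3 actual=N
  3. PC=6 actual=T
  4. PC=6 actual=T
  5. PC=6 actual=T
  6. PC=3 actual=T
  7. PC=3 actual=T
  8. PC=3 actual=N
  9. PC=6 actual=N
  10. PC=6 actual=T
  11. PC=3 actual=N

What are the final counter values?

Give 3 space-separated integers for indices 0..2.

Ev 1: PC=6 idx=0 pred=T actual=N -> ctr[0]=1
Ev 2: PC=3 idx=0 pred=N actual=N -> ctr[0]=0
Ev 3: PC=6 idx=0 pred=N actual=T -> ctr[0]=1
Ev 4: PC=6 idx=0 pred=N actual=T -> ctr[0]=2
Ev 5: PC=6 idx=0 pred=T actual=T -> ctr[0]=3
Ev 6: PC=3 idx=0 pred=T actual=T -> ctr[0]=3
Ev 7: PC=3 idx=0 pred=T actual=T -> ctr[0]=3
Ev 8: PC=3 idx=0 pred=T actual=N -> ctr[0]=2
Ev 9: PC=6 idx=0 pred=T actual=N -> ctr[0]=1
Ev 10: PC=6 idx=0 pred=N actual=T -> ctr[0]=2
Ev 11: PC=3 idx=0 pred=T actual=N -> ctr[0]=1

Answer: 1 2 2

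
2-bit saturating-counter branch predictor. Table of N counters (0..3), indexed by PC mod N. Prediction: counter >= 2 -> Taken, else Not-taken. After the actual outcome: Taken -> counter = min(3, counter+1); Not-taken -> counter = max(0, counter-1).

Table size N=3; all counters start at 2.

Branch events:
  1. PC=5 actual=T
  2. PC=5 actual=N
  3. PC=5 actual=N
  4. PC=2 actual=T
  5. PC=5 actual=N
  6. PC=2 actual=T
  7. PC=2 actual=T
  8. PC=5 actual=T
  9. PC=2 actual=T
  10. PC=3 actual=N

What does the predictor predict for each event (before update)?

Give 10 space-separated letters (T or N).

Answer: T T T N T N T T T T

Derivation:
Ev 1: PC=5 idx=2 pred=T actual=T -> ctr[2]=3
Ev 2: PC=5 idx=2 pred=T actual=N -> ctr[2]=2
Ev 3: PC=5 idx=2 pred=T actual=N -> ctr[2]=1
Ev 4: PC=2 idx=2 pred=N actual=T -> ctr[2]=2
Ev 5: PC=5 idx=2 pred=T actual=N -> ctr[2]=1
Ev 6: PC=2 idx=2 pred=N actual=T -> ctr[2]=2
Ev 7: PC=2 idx=2 pred=T actual=T -> ctr[2]=3
Ev 8: PC=5 idx=2 pred=T actual=T -> ctr[2]=3
Ev 9: PC=2 idx=2 pred=T actual=T -> ctr[2]=3
Ev 10: PC=3 idx=0 pred=T actual=N -> ctr[0]=1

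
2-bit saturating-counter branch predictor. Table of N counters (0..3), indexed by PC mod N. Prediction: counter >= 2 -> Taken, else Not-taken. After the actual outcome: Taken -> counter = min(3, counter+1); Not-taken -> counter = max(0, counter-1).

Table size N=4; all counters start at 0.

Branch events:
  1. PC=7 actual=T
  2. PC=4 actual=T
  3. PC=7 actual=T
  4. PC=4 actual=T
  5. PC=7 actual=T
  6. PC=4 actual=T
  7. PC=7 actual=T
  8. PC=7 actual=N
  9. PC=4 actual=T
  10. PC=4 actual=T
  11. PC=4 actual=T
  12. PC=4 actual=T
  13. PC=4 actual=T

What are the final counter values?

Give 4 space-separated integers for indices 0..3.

Answer: 3 0 0 2

Derivation:
Ev 1: PC=7 idx=3 pred=N actual=T -> ctr[3]=1
Ev 2: PC=4 idx=0 pred=N actual=T -> ctr[0]=1
Ev 3: PC=7 idx=3 pred=N actual=T -> ctr[3]=2
Ev 4: PC=4 idx=0 pred=N actual=T -> ctr[0]=2
Ev 5: PC=7 idx=3 pred=T actual=T -> ctr[3]=3
Ev 6: PC=4 idx=0 pred=T actual=T -> ctr[0]=3
Ev 7: PC=7 idx=3 pred=T actual=T -> ctr[3]=3
Ev 8: PC=7 idx=3 pred=T actual=N -> ctr[3]=2
Ev 9: PC=4 idx=0 pred=T actual=T -> ctr[0]=3
Ev 10: PC=4 idx=0 pred=T actual=T -> ctr[0]=3
Ev 11: PC=4 idx=0 pred=T actual=T -> ctr[0]=3
Ev 12: PC=4 idx=0 pred=T actual=T -> ctr[0]=3
Ev 13: PC=4 idx=0 pred=T actual=T -> ctr[0]=3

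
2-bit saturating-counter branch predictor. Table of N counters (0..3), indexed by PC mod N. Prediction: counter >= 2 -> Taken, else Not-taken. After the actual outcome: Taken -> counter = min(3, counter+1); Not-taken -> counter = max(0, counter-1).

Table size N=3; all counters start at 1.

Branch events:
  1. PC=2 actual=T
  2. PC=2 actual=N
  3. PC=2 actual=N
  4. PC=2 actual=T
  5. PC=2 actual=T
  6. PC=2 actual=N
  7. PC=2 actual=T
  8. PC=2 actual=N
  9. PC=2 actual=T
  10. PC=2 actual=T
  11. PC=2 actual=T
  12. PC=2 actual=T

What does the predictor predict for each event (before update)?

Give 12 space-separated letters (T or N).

Answer: N T N N N T N T N T T T

Derivation:
Ev 1: PC=2 idx=2 pred=N actual=T -> ctr[2]=2
Ev 2: PC=2 idx=2 pred=T actual=N -> ctr[2]=1
Ev 3: PC=2 idx=2 pred=N actual=N -> ctr[2]=0
Ev 4: PC=2 idx=2 pred=N actual=T -> ctr[2]=1
Ev 5: PC=2 idx=2 pred=N actual=T -> ctr[2]=2
Ev 6: PC=2 idx=2 pred=T actual=N -> ctr[2]=1
Ev 7: PC=2 idx=2 pred=N actual=T -> ctr[2]=2
Ev 8: PC=2 idx=2 pred=T actual=N -> ctr[2]=1
Ev 9: PC=2 idx=2 pred=N actual=T -> ctr[2]=2
Ev 10: PC=2 idx=2 pred=T actual=T -> ctr[2]=3
Ev 11: PC=2 idx=2 pred=T actual=T -> ctr[2]=3
Ev 12: PC=2 idx=2 pred=T actual=T -> ctr[2]=3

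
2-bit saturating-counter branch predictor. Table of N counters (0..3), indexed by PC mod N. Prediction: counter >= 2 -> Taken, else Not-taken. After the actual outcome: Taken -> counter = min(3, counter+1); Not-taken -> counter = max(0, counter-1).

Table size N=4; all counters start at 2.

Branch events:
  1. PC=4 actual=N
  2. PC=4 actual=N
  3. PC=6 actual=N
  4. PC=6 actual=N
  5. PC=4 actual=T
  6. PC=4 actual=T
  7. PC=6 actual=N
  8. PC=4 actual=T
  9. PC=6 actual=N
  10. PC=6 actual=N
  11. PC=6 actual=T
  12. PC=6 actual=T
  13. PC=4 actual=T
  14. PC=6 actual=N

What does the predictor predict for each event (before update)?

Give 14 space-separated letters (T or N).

Answer: T N T N N N N T N N N N T T

Derivation:
Ev 1: PC=4 idx=0 pred=T actual=N -> ctr[0]=1
Ev 2: PC=4 idx=0 pred=N actual=N -> ctr[0]=0
Ev 3: PC=6 idx=2 pred=T actual=N -> ctr[2]=1
Ev 4: PC=6 idx=2 pred=N actual=N -> ctr[2]=0
Ev 5: PC=4 idx=0 pred=N actual=T -> ctr[0]=1
Ev 6: PC=4 idx=0 pred=N actual=T -> ctr[0]=2
Ev 7: PC=6 idx=2 pred=N actual=N -> ctr[2]=0
Ev 8: PC=4 idx=0 pred=T actual=T -> ctr[0]=3
Ev 9: PC=6 idx=2 pred=N actual=N -> ctr[2]=0
Ev 10: PC=6 idx=2 pred=N actual=N -> ctr[2]=0
Ev 11: PC=6 idx=2 pred=N actual=T -> ctr[2]=1
Ev 12: PC=6 idx=2 pred=N actual=T -> ctr[2]=2
Ev 13: PC=4 idx=0 pred=T actual=T -> ctr[0]=3
Ev 14: PC=6 idx=2 pred=T actual=N -> ctr[2]=1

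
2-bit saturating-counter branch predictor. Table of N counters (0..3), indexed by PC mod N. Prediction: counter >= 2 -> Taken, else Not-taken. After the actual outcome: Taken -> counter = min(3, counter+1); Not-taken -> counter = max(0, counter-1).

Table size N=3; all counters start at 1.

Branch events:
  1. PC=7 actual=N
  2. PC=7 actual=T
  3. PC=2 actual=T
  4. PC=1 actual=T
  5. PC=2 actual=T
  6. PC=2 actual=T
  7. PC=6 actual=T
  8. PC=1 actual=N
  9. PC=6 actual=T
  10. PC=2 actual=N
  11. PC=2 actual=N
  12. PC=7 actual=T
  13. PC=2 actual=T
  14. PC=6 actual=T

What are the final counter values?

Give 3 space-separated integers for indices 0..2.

Answer: 3 2 2

Derivation:
Ev 1: PC=7 idx=1 pred=N actual=N -> ctr[1]=0
Ev 2: PC=7 idx=1 pred=N actual=T -> ctr[1]=1
Ev 3: PC=2 idx=2 pred=N actual=T -> ctr[2]=2
Ev 4: PC=1 idx=1 pred=N actual=T -> ctr[1]=2
Ev 5: PC=2 idx=2 pred=T actual=T -> ctr[2]=3
Ev 6: PC=2 idx=2 pred=T actual=T -> ctr[2]=3
Ev 7: PC=6 idx=0 pred=N actual=T -> ctr[0]=2
Ev 8: PC=1 idx=1 pred=T actual=N -> ctr[1]=1
Ev 9: PC=6 idx=0 pred=T actual=T -> ctr[0]=3
Ev 10: PC=2 idx=2 pred=T actual=N -> ctr[2]=2
Ev 11: PC=2 idx=2 pred=T actual=N -> ctr[2]=1
Ev 12: PC=7 idx=1 pred=N actual=T -> ctr[1]=2
Ev 13: PC=2 idx=2 pred=N actual=T -> ctr[2]=2
Ev 14: PC=6 idx=0 pred=T actual=T -> ctr[0]=3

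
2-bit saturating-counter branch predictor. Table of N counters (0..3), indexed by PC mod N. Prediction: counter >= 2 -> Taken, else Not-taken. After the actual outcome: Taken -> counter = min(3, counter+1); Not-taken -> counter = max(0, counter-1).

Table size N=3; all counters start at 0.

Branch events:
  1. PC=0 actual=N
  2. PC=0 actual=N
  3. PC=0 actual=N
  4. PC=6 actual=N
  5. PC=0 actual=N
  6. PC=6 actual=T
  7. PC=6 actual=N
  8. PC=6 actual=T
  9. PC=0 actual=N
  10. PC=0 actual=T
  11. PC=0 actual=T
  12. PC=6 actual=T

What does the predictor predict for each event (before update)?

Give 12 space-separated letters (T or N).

Ev 1: PC=0 idx=0 pred=N actual=N -> ctr[0]=0
Ev 2: PC=0 idx=0 pred=N actual=N -> ctr[0]=0
Ev 3: PC=0 idx=0 pred=N actual=N -> ctr[0]=0
Ev 4: PC=6 idx=0 pred=N actual=N -> ctr[0]=0
Ev 5: PC=0 idx=0 pred=N actual=N -> ctr[0]=0
Ev 6: PC=6 idx=0 pred=N actual=T -> ctr[0]=1
Ev 7: PC=6 idx=0 pred=N actual=N -> ctr[0]=0
Ev 8: PC=6 idx=0 pred=N actual=T -> ctr[0]=1
Ev 9: PC=0 idx=0 pred=N actual=N -> ctr[0]=0
Ev 10: PC=0 idx=0 pred=N actual=T -> ctr[0]=1
Ev 11: PC=0 idx=0 pred=N actual=T -> ctr[0]=2
Ev 12: PC=6 idx=0 pred=T actual=T -> ctr[0]=3

Answer: N N N N N N N N N N N T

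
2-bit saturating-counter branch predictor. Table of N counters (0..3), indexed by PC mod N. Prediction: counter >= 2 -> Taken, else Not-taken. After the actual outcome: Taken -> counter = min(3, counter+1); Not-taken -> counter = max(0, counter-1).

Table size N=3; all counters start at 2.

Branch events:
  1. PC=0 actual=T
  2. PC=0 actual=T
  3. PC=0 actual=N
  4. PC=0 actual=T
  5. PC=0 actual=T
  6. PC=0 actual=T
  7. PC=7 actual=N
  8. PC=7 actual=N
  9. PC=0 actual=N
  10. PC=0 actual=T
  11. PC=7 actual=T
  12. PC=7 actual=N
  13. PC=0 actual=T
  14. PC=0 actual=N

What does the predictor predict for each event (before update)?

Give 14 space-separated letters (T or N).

Ev 1: PC=0 idx=0 pred=T actual=T -> ctr[0]=3
Ev 2: PC=0 idx=0 pred=T actual=T -> ctr[0]=3
Ev 3: PC=0 idx=0 pred=T actual=N -> ctr[0]=2
Ev 4: PC=0 idx=0 pred=T actual=T -> ctr[0]=3
Ev 5: PC=0 idx=0 pred=T actual=T -> ctr[0]=3
Ev 6: PC=0 idx=0 pred=T actual=T -> ctr[0]=3
Ev 7: PC=7 idx=1 pred=T actual=N -> ctr[1]=1
Ev 8: PC=7 idx=1 pred=N actual=N -> ctr[1]=0
Ev 9: PC=0 idx=0 pred=T actual=N -> ctr[0]=2
Ev 10: PC=0 idx=0 pred=T actual=T -> ctr[0]=3
Ev 11: PC=7 idx=1 pred=N actual=T -> ctr[1]=1
Ev 12: PC=7 idx=1 pred=N actual=N -> ctr[1]=0
Ev 13: PC=0 idx=0 pred=T actual=T -> ctr[0]=3
Ev 14: PC=0 idx=0 pred=T actual=N -> ctr[0]=2

Answer: T T T T T T T N T T N N T T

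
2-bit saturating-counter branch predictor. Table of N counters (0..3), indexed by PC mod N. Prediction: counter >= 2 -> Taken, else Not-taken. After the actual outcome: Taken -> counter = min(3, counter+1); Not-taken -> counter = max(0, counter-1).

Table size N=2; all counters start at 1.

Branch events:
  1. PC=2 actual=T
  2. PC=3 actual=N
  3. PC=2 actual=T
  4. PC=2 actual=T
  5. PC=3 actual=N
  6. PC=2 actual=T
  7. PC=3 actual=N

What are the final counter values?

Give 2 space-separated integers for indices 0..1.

Answer: 3 0

Derivation:
Ev 1: PC=2 idx=0 pred=N actual=T -> ctr[0]=2
Ev 2: PC=3 idx=1 pred=N actual=N -> ctr[1]=0
Ev 3: PC=2 idx=0 pred=T actual=T -> ctr[0]=3
Ev 4: PC=2 idx=0 pred=T actual=T -> ctr[0]=3
Ev 5: PC=3 idx=1 pred=N actual=N -> ctr[1]=0
Ev 6: PC=2 idx=0 pred=T actual=T -> ctr[0]=3
Ev 7: PC=3 idx=1 pred=N actual=N -> ctr[1]=0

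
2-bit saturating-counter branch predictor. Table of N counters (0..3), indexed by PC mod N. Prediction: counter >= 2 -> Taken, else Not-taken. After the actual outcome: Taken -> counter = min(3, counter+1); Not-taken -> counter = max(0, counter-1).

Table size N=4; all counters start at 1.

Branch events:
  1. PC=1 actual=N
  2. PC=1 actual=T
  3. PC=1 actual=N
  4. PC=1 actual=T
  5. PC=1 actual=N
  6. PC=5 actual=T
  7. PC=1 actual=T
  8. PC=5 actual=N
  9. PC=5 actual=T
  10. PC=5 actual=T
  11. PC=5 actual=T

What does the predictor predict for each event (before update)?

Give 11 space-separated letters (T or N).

Ev 1: PC=1 idx=1 pred=N actual=N -> ctr[1]=0
Ev 2: PC=1 idx=1 pred=N actual=T -> ctr[1]=1
Ev 3: PC=1 idx=1 pred=N actual=N -> ctr[1]=0
Ev 4: PC=1 idx=1 pred=N actual=T -> ctr[1]=1
Ev 5: PC=1 idx=1 pred=N actual=N -> ctr[1]=0
Ev 6: PC=5 idx=1 pred=N actual=T -> ctr[1]=1
Ev 7: PC=1 idx=1 pred=N actual=T -> ctr[1]=2
Ev 8: PC=5 idx=1 pred=T actual=N -> ctr[1]=1
Ev 9: PC=5 idx=1 pred=N actual=T -> ctr[1]=2
Ev 10: PC=5 idx=1 pred=T actual=T -> ctr[1]=3
Ev 11: PC=5 idx=1 pred=T actual=T -> ctr[1]=3

Answer: N N N N N N N T N T T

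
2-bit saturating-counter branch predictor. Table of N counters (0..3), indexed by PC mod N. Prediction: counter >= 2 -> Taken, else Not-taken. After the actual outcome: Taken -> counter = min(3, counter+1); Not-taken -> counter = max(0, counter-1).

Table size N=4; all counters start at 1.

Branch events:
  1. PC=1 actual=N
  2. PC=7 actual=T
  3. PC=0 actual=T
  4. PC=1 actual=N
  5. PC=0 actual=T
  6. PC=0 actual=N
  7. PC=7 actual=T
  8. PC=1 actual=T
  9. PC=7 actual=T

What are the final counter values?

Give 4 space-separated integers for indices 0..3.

Ev 1: PC=1 idx=1 pred=N actual=N -> ctr[1]=0
Ev 2: PC=7 idx=3 pred=N actual=T -> ctr[3]=2
Ev 3: PC=0 idx=0 pred=N actual=T -> ctr[0]=2
Ev 4: PC=1 idx=1 pred=N actual=N -> ctr[1]=0
Ev 5: PC=0 idx=0 pred=T actual=T -> ctr[0]=3
Ev 6: PC=0 idx=0 pred=T actual=N -> ctr[0]=2
Ev 7: PC=7 idx=3 pred=T actual=T -> ctr[3]=3
Ev 8: PC=1 idx=1 pred=N actual=T -> ctr[1]=1
Ev 9: PC=7 idx=3 pred=T actual=T -> ctr[3]=3

Answer: 2 1 1 3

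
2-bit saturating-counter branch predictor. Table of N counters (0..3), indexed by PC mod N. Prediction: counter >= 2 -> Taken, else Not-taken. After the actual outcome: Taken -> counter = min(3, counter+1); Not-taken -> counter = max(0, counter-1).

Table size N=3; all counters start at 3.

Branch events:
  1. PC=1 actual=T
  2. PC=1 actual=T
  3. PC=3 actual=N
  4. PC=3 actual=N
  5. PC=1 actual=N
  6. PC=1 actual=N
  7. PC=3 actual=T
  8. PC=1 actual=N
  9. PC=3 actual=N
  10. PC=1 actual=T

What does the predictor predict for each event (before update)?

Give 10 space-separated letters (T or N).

Ev 1: PC=1 idx=1 pred=T actual=T -> ctr[1]=3
Ev 2: PC=1 idx=1 pred=T actual=T -> ctr[1]=3
Ev 3: PC=3 idx=0 pred=T actual=N -> ctr[0]=2
Ev 4: PC=3 idx=0 pred=T actual=N -> ctr[0]=1
Ev 5: PC=1 idx=1 pred=T actual=N -> ctr[1]=2
Ev 6: PC=1 idx=1 pred=T actual=N -> ctr[1]=1
Ev 7: PC=3 idx=0 pred=N actual=T -> ctr[0]=2
Ev 8: PC=1 idx=1 pred=N actual=N -> ctr[1]=0
Ev 9: PC=3 idx=0 pred=T actual=N -> ctr[0]=1
Ev 10: PC=1 idx=1 pred=N actual=T -> ctr[1]=1

Answer: T T T T T T N N T N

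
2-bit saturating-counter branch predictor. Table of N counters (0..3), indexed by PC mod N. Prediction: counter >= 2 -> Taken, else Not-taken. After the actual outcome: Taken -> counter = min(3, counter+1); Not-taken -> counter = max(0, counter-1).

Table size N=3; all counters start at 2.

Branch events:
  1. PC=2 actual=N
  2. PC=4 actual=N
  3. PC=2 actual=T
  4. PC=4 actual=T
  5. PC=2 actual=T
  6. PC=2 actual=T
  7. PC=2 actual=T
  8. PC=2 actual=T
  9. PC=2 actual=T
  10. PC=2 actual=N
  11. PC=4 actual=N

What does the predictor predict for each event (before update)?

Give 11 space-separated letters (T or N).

Ev 1: PC=2 idx=2 pred=T actual=N -> ctr[2]=1
Ev 2: PC=4 idx=1 pred=T actual=N -> ctr[1]=1
Ev 3: PC=2 idx=2 pred=N actual=T -> ctr[2]=2
Ev 4: PC=4 idx=1 pred=N actual=T -> ctr[1]=2
Ev 5: PC=2 idx=2 pred=T actual=T -> ctr[2]=3
Ev 6: PC=2 idx=2 pred=T actual=T -> ctr[2]=3
Ev 7: PC=2 idx=2 pred=T actual=T -> ctr[2]=3
Ev 8: PC=2 idx=2 pred=T actual=T -> ctr[2]=3
Ev 9: PC=2 idx=2 pred=T actual=T -> ctr[2]=3
Ev 10: PC=2 idx=2 pred=T actual=N -> ctr[2]=2
Ev 11: PC=4 idx=1 pred=T actual=N -> ctr[1]=1

Answer: T T N N T T T T T T T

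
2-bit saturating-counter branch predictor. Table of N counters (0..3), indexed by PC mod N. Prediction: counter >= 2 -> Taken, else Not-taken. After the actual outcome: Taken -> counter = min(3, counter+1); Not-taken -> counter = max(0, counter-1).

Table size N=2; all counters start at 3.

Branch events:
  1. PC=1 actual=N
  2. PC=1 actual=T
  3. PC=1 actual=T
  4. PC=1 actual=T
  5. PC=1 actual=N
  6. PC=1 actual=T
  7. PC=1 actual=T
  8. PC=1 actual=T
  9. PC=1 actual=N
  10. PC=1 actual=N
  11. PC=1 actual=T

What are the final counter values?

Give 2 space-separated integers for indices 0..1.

Ev 1: PC=1 idx=1 pred=T actual=N -> ctr[1]=2
Ev 2: PC=1 idx=1 pred=T actual=T -> ctr[1]=3
Ev 3: PC=1 idx=1 pred=T actual=T -> ctr[1]=3
Ev 4: PC=1 idx=1 pred=T actual=T -> ctr[1]=3
Ev 5: PC=1 idx=1 pred=T actual=N -> ctr[1]=2
Ev 6: PC=1 idx=1 pred=T actual=T -> ctr[1]=3
Ev 7: PC=1 idx=1 pred=T actual=T -> ctr[1]=3
Ev 8: PC=1 idx=1 pred=T actual=T -> ctr[1]=3
Ev 9: PC=1 idx=1 pred=T actual=N -> ctr[1]=2
Ev 10: PC=1 idx=1 pred=T actual=N -> ctr[1]=1
Ev 11: PC=1 idx=1 pred=N actual=T -> ctr[1]=2

Answer: 3 2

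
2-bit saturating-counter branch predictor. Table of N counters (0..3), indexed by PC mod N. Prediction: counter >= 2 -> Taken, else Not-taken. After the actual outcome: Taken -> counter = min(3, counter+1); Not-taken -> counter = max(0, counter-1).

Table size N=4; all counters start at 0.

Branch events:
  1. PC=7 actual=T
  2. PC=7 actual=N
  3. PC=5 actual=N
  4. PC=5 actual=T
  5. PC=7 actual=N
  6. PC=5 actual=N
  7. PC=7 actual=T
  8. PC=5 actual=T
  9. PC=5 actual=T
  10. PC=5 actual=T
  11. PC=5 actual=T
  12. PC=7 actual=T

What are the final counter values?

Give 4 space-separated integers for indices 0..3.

Answer: 0 3 0 2

Derivation:
Ev 1: PC=7 idx=3 pred=N actual=T -> ctr[3]=1
Ev 2: PC=7 idx=3 pred=N actual=N -> ctr[3]=0
Ev 3: PC=5 idx=1 pred=N actual=N -> ctr[1]=0
Ev 4: PC=5 idx=1 pred=N actual=T -> ctr[1]=1
Ev 5: PC=7 idx=3 pred=N actual=N -> ctr[3]=0
Ev 6: PC=5 idx=1 pred=N actual=N -> ctr[1]=0
Ev 7: PC=7 idx=3 pred=N actual=T -> ctr[3]=1
Ev 8: PC=5 idx=1 pred=N actual=T -> ctr[1]=1
Ev 9: PC=5 idx=1 pred=N actual=T -> ctr[1]=2
Ev 10: PC=5 idx=1 pred=T actual=T -> ctr[1]=3
Ev 11: PC=5 idx=1 pred=T actual=T -> ctr[1]=3
Ev 12: PC=7 idx=3 pred=N actual=T -> ctr[3]=2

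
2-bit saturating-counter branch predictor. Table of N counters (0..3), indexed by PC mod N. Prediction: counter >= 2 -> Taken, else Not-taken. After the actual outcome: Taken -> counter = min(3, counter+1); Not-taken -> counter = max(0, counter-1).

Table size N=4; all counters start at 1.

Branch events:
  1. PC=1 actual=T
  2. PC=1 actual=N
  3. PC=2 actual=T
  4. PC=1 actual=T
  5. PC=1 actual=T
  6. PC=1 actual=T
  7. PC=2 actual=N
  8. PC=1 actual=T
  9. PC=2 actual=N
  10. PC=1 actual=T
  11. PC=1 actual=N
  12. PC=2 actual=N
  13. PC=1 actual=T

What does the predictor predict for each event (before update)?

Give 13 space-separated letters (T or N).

Answer: N T N N T T T T N T T N T

Derivation:
Ev 1: PC=1 idx=1 pred=N actual=T -> ctr[1]=2
Ev 2: PC=1 idx=1 pred=T actual=N -> ctr[1]=1
Ev 3: PC=2 idx=2 pred=N actual=T -> ctr[2]=2
Ev 4: PC=1 idx=1 pred=N actual=T -> ctr[1]=2
Ev 5: PC=1 idx=1 pred=T actual=T -> ctr[1]=3
Ev 6: PC=1 idx=1 pred=T actual=T -> ctr[1]=3
Ev 7: PC=2 idx=2 pred=T actual=N -> ctr[2]=1
Ev 8: PC=1 idx=1 pred=T actual=T -> ctr[1]=3
Ev 9: PC=2 idx=2 pred=N actual=N -> ctr[2]=0
Ev 10: PC=1 idx=1 pred=T actual=T -> ctr[1]=3
Ev 11: PC=1 idx=1 pred=T actual=N -> ctr[1]=2
Ev 12: PC=2 idx=2 pred=N actual=N -> ctr[2]=0
Ev 13: PC=1 idx=1 pred=T actual=T -> ctr[1]=3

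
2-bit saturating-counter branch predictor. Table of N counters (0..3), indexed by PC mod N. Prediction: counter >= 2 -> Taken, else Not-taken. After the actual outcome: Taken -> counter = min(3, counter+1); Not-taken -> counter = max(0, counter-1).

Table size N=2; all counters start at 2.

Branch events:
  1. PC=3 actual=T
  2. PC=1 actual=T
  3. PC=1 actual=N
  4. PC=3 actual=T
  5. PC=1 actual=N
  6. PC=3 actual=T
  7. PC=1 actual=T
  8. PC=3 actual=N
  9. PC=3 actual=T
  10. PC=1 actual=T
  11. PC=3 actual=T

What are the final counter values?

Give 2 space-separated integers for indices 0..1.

Ev 1: PC=3 idx=1 pred=T actual=T -> ctr[1]=3
Ev 2: PC=1 idx=1 pred=T actual=T -> ctr[1]=3
Ev 3: PC=1 idx=1 pred=T actual=N -> ctr[1]=2
Ev 4: PC=3 idx=1 pred=T actual=T -> ctr[1]=3
Ev 5: PC=1 idx=1 pred=T actual=N -> ctr[1]=2
Ev 6: PC=3 idx=1 pred=T actual=T -> ctr[1]=3
Ev 7: PC=1 idx=1 pred=T actual=T -> ctr[1]=3
Ev 8: PC=3 idx=1 pred=T actual=N -> ctr[1]=2
Ev 9: PC=3 idx=1 pred=T actual=T -> ctr[1]=3
Ev 10: PC=1 idx=1 pred=T actual=T -> ctr[1]=3
Ev 11: PC=3 idx=1 pred=T actual=T -> ctr[1]=3

Answer: 2 3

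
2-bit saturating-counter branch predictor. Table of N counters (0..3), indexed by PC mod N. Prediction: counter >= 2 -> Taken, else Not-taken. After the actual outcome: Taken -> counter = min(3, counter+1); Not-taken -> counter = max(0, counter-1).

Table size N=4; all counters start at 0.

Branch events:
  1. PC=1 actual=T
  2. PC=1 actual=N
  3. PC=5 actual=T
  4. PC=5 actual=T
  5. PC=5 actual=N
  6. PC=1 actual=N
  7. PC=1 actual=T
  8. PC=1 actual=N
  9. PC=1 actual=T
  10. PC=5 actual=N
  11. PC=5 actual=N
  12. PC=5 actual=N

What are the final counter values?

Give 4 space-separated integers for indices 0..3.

Ev 1: PC=1 idx=1 pred=N actual=T -> ctr[1]=1
Ev 2: PC=1 idx=1 pred=N actual=N -> ctr[1]=0
Ev 3: PC=5 idx=1 pred=N actual=T -> ctr[1]=1
Ev 4: PC=5 idx=1 pred=N actual=T -> ctr[1]=2
Ev 5: PC=5 idx=1 pred=T actual=N -> ctr[1]=1
Ev 6: PC=1 idx=1 pred=N actual=N -> ctr[1]=0
Ev 7: PC=1 idx=1 pred=N actual=T -> ctr[1]=1
Ev 8: PC=1 idx=1 pred=N actual=N -> ctr[1]=0
Ev 9: PC=1 idx=1 pred=N actual=T -> ctr[1]=1
Ev 10: PC=5 idx=1 pred=N actual=N -> ctr[1]=0
Ev 11: PC=5 idx=1 pred=N actual=N -> ctr[1]=0
Ev 12: PC=5 idx=1 pred=N actual=N -> ctr[1]=0

Answer: 0 0 0 0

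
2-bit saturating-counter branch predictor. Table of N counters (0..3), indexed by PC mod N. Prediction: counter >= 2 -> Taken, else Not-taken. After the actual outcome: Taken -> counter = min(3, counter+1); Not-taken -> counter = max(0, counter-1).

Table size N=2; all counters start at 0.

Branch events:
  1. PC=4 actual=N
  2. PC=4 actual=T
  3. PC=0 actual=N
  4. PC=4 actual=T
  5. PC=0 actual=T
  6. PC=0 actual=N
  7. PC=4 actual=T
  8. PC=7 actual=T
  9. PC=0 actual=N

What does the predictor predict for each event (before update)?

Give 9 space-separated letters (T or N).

Answer: N N N N N T N N T

Derivation:
Ev 1: PC=4 idx=0 pred=N actual=N -> ctr[0]=0
Ev 2: PC=4 idx=0 pred=N actual=T -> ctr[0]=1
Ev 3: PC=0 idx=0 pred=N actual=N -> ctr[0]=0
Ev 4: PC=4 idx=0 pred=N actual=T -> ctr[0]=1
Ev 5: PC=0 idx=0 pred=N actual=T -> ctr[0]=2
Ev 6: PC=0 idx=0 pred=T actual=N -> ctr[0]=1
Ev 7: PC=4 idx=0 pred=N actual=T -> ctr[0]=2
Ev 8: PC=7 idx=1 pred=N actual=T -> ctr[1]=1
Ev 9: PC=0 idx=0 pred=T actual=N -> ctr[0]=1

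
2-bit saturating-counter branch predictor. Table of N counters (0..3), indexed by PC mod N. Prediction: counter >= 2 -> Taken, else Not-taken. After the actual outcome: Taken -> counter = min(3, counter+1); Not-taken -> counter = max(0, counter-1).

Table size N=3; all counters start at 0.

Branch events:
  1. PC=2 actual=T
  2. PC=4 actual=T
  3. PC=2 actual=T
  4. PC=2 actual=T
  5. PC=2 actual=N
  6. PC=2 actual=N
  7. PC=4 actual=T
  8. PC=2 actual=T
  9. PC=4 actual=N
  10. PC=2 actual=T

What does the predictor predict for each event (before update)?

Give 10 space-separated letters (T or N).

Answer: N N N T T T N N T T

Derivation:
Ev 1: PC=2 idx=2 pred=N actual=T -> ctr[2]=1
Ev 2: PC=4 idx=1 pred=N actual=T -> ctr[1]=1
Ev 3: PC=2 idx=2 pred=N actual=T -> ctr[2]=2
Ev 4: PC=2 idx=2 pred=T actual=T -> ctr[2]=3
Ev 5: PC=2 idx=2 pred=T actual=N -> ctr[2]=2
Ev 6: PC=2 idx=2 pred=T actual=N -> ctr[2]=1
Ev 7: PC=4 idx=1 pred=N actual=T -> ctr[1]=2
Ev 8: PC=2 idx=2 pred=N actual=T -> ctr[2]=2
Ev 9: PC=4 idx=1 pred=T actual=N -> ctr[1]=1
Ev 10: PC=2 idx=2 pred=T actual=T -> ctr[2]=3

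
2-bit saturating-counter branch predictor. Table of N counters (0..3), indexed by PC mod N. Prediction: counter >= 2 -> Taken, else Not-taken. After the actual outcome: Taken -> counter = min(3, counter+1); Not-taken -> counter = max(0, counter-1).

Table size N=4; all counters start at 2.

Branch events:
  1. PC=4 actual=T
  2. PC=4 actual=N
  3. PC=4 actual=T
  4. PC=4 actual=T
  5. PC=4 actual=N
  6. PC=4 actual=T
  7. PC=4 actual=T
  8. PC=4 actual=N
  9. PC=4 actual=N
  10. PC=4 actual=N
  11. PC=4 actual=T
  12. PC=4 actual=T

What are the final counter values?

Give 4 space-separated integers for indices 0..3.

Ev 1: PC=4 idx=0 pred=T actual=T -> ctr[0]=3
Ev 2: PC=4 idx=0 pred=T actual=N -> ctr[0]=2
Ev 3: PC=4 idx=0 pred=T actual=T -> ctr[0]=3
Ev 4: PC=4 idx=0 pred=T actual=T -> ctr[0]=3
Ev 5: PC=4 idx=0 pred=T actual=N -> ctr[0]=2
Ev 6: PC=4 idx=0 pred=T actual=T -> ctr[0]=3
Ev 7: PC=4 idx=0 pred=T actual=T -> ctr[0]=3
Ev 8: PC=4 idx=0 pred=T actual=N -> ctr[0]=2
Ev 9: PC=4 idx=0 pred=T actual=N -> ctr[0]=1
Ev 10: PC=4 idx=0 pred=N actual=N -> ctr[0]=0
Ev 11: PC=4 idx=0 pred=N actual=T -> ctr[0]=1
Ev 12: PC=4 idx=0 pred=N actual=T -> ctr[0]=2

Answer: 2 2 2 2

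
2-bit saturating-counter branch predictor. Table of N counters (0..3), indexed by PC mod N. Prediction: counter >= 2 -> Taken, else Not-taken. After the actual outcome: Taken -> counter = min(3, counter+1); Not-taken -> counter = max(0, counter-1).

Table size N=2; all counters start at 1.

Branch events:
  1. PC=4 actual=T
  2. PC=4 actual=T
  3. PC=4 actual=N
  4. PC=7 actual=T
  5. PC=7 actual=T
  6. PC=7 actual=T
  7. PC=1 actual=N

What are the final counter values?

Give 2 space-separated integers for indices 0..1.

Answer: 2 2

Derivation:
Ev 1: PC=4 idx=0 pred=N actual=T -> ctr[0]=2
Ev 2: PC=4 idx=0 pred=T actual=T -> ctr[0]=3
Ev 3: PC=4 idx=0 pred=T actual=N -> ctr[0]=2
Ev 4: PC=7 idx=1 pred=N actual=T -> ctr[1]=2
Ev 5: PC=7 idx=1 pred=T actual=T -> ctr[1]=3
Ev 6: PC=7 idx=1 pred=T actual=T -> ctr[1]=3
Ev 7: PC=1 idx=1 pred=T actual=N -> ctr[1]=2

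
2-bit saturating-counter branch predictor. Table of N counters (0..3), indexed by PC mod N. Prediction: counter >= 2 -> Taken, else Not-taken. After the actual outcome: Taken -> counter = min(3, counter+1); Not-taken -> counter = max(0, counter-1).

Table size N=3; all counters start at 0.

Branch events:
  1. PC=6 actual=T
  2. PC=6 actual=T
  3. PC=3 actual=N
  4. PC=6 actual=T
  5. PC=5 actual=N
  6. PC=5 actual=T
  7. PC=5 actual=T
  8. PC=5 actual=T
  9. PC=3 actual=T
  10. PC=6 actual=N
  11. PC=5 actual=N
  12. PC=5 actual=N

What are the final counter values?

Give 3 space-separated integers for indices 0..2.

Ev 1: PC=6 idx=0 pred=N actual=T -> ctr[0]=1
Ev 2: PC=6 idx=0 pred=N actual=T -> ctr[0]=2
Ev 3: PC=3 idx=0 pred=T actual=N -> ctr[0]=1
Ev 4: PC=6 idx=0 pred=N actual=T -> ctr[0]=2
Ev 5: PC=5 idx=2 pred=N actual=N -> ctr[2]=0
Ev 6: PC=5 idx=2 pred=N actual=T -> ctr[2]=1
Ev 7: PC=5 idx=2 pred=N actual=T -> ctr[2]=2
Ev 8: PC=5 idx=2 pred=T actual=T -> ctr[2]=3
Ev 9: PC=3 idx=0 pred=T actual=T -> ctr[0]=3
Ev 10: PC=6 idx=0 pred=T actual=N -> ctr[0]=2
Ev 11: PC=5 idx=2 pred=T actual=N -> ctr[2]=2
Ev 12: PC=5 idx=2 pred=T actual=N -> ctr[2]=1

Answer: 2 0 1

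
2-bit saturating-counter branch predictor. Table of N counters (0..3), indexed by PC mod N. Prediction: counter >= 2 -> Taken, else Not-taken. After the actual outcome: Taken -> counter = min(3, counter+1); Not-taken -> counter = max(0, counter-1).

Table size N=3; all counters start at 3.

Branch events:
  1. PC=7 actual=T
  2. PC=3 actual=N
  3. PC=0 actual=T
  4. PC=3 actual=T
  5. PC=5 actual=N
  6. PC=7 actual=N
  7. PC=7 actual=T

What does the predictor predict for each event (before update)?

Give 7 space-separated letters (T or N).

Ev 1: PC=7 idx=1 pred=T actual=T -> ctr[1]=3
Ev 2: PC=3 idx=0 pred=T actual=N -> ctr[0]=2
Ev 3: PC=0 idx=0 pred=T actual=T -> ctr[0]=3
Ev 4: PC=3 idx=0 pred=T actual=T -> ctr[0]=3
Ev 5: PC=5 idx=2 pred=T actual=N -> ctr[2]=2
Ev 6: PC=7 idx=1 pred=T actual=N -> ctr[1]=2
Ev 7: PC=7 idx=1 pred=T actual=T -> ctr[1]=3

Answer: T T T T T T T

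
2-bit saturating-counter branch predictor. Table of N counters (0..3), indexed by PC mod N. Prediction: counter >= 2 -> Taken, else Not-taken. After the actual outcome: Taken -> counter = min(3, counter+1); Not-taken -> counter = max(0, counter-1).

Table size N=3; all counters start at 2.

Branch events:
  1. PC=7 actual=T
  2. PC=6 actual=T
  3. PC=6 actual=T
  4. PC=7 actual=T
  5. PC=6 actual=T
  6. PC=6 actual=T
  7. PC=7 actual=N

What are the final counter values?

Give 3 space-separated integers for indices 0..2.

Ev 1: PC=7 idx=1 pred=T actual=T -> ctr[1]=3
Ev 2: PC=6 idx=0 pred=T actual=T -> ctr[0]=3
Ev 3: PC=6 idx=0 pred=T actual=T -> ctr[0]=3
Ev 4: PC=7 idx=1 pred=T actual=T -> ctr[1]=3
Ev 5: PC=6 idx=0 pred=T actual=T -> ctr[0]=3
Ev 6: PC=6 idx=0 pred=T actual=T -> ctr[0]=3
Ev 7: PC=7 idx=1 pred=T actual=N -> ctr[1]=2

Answer: 3 2 2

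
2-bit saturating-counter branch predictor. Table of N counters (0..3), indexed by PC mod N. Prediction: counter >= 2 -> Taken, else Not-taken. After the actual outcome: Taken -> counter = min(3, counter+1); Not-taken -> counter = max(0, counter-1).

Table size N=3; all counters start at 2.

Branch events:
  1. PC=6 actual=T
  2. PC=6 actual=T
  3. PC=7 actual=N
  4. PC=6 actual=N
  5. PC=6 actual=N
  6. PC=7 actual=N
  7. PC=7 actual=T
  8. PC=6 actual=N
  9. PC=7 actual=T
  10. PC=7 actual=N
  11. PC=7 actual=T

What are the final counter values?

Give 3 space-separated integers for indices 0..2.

Ev 1: PC=6 idx=0 pred=T actual=T -> ctr[0]=3
Ev 2: PC=6 idx=0 pred=T actual=T -> ctr[0]=3
Ev 3: PC=7 idx=1 pred=T actual=N -> ctr[1]=1
Ev 4: PC=6 idx=0 pred=T actual=N -> ctr[0]=2
Ev 5: PC=6 idx=0 pred=T actual=N -> ctr[0]=1
Ev 6: PC=7 idx=1 pred=N actual=N -> ctr[1]=0
Ev 7: PC=7 idx=1 pred=N actual=T -> ctr[1]=1
Ev 8: PC=6 idx=0 pred=N actual=N -> ctr[0]=0
Ev 9: PC=7 idx=1 pred=N actual=T -> ctr[1]=2
Ev 10: PC=7 idx=1 pred=T actual=N -> ctr[1]=1
Ev 11: PC=7 idx=1 pred=N actual=T -> ctr[1]=2

Answer: 0 2 2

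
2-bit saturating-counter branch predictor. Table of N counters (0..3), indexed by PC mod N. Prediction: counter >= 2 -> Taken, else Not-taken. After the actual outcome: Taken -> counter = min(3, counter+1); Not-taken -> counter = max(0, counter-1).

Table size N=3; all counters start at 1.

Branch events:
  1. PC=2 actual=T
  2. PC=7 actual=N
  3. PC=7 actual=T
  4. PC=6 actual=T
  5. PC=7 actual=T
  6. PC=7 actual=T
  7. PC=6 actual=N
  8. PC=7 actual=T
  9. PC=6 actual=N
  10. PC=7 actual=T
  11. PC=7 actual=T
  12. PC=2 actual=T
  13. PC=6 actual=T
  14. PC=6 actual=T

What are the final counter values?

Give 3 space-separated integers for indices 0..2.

Answer: 2 3 3

Derivation:
Ev 1: PC=2 idx=2 pred=N actual=T -> ctr[2]=2
Ev 2: PC=7 idx=1 pred=N actual=N -> ctr[1]=0
Ev 3: PC=7 idx=1 pred=N actual=T -> ctr[1]=1
Ev 4: PC=6 idx=0 pred=N actual=T -> ctr[0]=2
Ev 5: PC=7 idx=1 pred=N actual=T -> ctr[1]=2
Ev 6: PC=7 idx=1 pred=T actual=T -> ctr[1]=3
Ev 7: PC=6 idx=0 pred=T actual=N -> ctr[0]=1
Ev 8: PC=7 idx=1 pred=T actual=T -> ctr[1]=3
Ev 9: PC=6 idx=0 pred=N actual=N -> ctr[0]=0
Ev 10: PC=7 idx=1 pred=T actual=T -> ctr[1]=3
Ev 11: PC=7 idx=1 pred=T actual=T -> ctr[1]=3
Ev 12: PC=2 idx=2 pred=T actual=T -> ctr[2]=3
Ev 13: PC=6 idx=0 pred=N actual=T -> ctr[0]=1
Ev 14: PC=6 idx=0 pred=N actual=T -> ctr[0]=2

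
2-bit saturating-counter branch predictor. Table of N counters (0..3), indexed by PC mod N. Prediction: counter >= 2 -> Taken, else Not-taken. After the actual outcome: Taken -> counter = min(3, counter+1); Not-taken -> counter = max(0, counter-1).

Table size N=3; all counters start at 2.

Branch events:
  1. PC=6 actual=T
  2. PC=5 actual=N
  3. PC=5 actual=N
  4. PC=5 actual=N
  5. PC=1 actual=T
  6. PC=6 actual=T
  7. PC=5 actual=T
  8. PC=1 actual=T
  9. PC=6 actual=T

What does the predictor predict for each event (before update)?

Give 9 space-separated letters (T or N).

Ev 1: PC=6 idx=0 pred=T actual=T -> ctr[0]=3
Ev 2: PC=5 idx=2 pred=T actual=N -> ctr[2]=1
Ev 3: PC=5 idx=2 pred=N actual=N -> ctr[2]=0
Ev 4: PC=5 idx=2 pred=N actual=N -> ctr[2]=0
Ev 5: PC=1 idx=1 pred=T actual=T -> ctr[1]=3
Ev 6: PC=6 idx=0 pred=T actual=T -> ctr[0]=3
Ev 7: PC=5 idx=2 pred=N actual=T -> ctr[2]=1
Ev 8: PC=1 idx=1 pred=T actual=T -> ctr[1]=3
Ev 9: PC=6 idx=0 pred=T actual=T -> ctr[0]=3

Answer: T T N N T T N T T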